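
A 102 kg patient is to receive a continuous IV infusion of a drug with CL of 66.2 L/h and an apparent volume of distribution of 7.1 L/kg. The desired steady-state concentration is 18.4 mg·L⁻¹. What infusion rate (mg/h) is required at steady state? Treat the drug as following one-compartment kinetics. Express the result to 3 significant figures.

1220 mg/h

At steady state, infusion rate equals elimination rate: rate in = CL × Css.
Infusion rate = CL · Css = 66.20 L/h × 18.4 mg/L = 1218 mg/h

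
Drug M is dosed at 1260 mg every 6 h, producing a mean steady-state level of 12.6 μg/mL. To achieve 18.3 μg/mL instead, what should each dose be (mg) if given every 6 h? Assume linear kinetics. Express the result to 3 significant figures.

With linear kinetics, Css is proportional to dose rate (D/τ) at fixed clearance.
D₂ = D₁ × (Css,target / Css,current) = 1260 × 18.3/12.6 = 1830 mg

1830 mg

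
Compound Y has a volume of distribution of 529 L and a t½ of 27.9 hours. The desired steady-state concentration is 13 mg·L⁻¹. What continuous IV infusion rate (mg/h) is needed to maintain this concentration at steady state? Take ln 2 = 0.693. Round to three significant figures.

CL = 0.693 × Vd / t½ = 0.693 × 529.0 / 27.9 = 13.14 L/h
Infusion rate = CL × Css = 13.14 × 13 = 170.8 mg/h

171 mg/h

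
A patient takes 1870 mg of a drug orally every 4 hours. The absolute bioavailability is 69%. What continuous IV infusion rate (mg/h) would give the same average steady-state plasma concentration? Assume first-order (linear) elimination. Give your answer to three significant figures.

323 mg/h

Equivalent systemic input: infusion rate = F·D/τ.
Rate = 0.69 × 1870 / 4 = 322.6 mg/h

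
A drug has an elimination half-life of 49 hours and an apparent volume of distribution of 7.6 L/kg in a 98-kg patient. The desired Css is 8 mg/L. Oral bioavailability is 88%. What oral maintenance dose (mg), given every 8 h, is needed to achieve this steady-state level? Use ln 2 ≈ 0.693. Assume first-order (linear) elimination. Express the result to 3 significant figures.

766 mg

Vd(total) = 98 kg × 7.6 L/kg = 744.8 L
CL = 0.693 × Vd / t½ = 0.693 × 744.8 / 49 = 10.53 L/h
D = CL × Css × τ / F = 10.53 × 8 × 8 / 0.88 = 765.8 mg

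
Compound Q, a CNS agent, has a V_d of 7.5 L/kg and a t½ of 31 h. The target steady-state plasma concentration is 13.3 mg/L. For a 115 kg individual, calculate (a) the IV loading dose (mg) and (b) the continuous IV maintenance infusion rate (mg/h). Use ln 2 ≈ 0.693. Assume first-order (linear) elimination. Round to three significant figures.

(a) 11500 mg; (b) 256 mg/h

Vd = 7.5 L/kg × 115 kg = 862.5 L
LD = Vd × C = 862.5 × 13.3 = 11470 mg
CL = 0.693 × Vd / t½ = 0.693 × 862.5 / 31 = 19.28 L/h
Infusion rate = CL × Css = 19.28 × 13.3 = 256.4 mg/h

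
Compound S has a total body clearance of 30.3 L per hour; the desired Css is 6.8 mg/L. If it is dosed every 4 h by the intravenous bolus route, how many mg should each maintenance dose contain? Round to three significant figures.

D = CL × Css × τ = 30.30 × 6.8 × 4 = 824.2 mg

824 mg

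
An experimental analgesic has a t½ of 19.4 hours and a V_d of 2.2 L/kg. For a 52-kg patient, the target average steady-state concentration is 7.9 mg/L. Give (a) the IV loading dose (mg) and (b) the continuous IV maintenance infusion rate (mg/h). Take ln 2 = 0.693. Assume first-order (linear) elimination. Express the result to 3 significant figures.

(a) 904 mg; (b) 32.3 mg/h

Vd = 2.2 L/kg × 52 kg = 114.4 L
LD = Vd × C = 114.4 × 7.9 = 903.8 mg
CL = 0.693 × Vd / t½ = 0.693 × 114.4 / 19.4 = 4.087 L/h
Infusion rate = CL × Css = 4.087 × 7.9 = 32.29 mg/h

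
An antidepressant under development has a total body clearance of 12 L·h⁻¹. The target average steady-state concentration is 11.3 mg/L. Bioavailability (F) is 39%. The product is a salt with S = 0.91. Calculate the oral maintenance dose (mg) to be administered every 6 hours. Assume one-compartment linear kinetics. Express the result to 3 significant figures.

2290 mg

D = CL × Css × τ / F / S = 12.00 × 11.3 × 6 / 0.39 / 0.91 = 2292 mg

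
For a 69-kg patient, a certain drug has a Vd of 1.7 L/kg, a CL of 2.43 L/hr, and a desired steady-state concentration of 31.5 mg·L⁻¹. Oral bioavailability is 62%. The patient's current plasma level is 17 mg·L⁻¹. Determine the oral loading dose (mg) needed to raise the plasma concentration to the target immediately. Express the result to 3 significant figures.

Vd(total) = 69 kg × 1.7 L/kg = 117.3 L
The loading dose fills Vd to the target concentration.
Concentration deficit ΔC = 31.5 − 17 = 14.50 mg/L
LD = Vd × ΔC / F = 117.3 × 14.50 / 0.62 = 2743 mg

2740 mg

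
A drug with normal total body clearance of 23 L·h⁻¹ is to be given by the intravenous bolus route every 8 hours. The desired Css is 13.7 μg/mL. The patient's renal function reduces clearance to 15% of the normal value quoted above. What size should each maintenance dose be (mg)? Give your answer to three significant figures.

Patient clearance = 0.15 × 23.00 = 3.450 L/h
D = CL × Css × τ = 3.450 × 13.7 × 8 = 378.1 mg

378 mg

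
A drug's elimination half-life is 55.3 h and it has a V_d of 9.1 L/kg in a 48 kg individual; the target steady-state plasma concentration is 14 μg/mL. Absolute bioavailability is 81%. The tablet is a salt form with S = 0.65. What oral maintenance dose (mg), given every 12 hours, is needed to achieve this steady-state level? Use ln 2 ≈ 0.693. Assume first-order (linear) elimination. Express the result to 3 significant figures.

1750 mg

Vd = 9.1 L/kg × 48 kg = 436.8 L
CL = 0.693 × Vd / t½ = 0.693 × 436.8 / 55.3 = 5.474 L/h
D = CL × Css × τ / F / S = 5.474 × 14 × 12 / 0.81 / 0.65 = 1747 mg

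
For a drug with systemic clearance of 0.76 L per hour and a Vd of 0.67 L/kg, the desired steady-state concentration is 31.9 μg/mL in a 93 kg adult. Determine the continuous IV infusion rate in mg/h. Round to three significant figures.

24.2 mg/h

Maintenance depends on clearance, not Vd — rate in must match rate out.
Rate = CL × Css = 0.7600 × 31.9 = 24.24 mg/h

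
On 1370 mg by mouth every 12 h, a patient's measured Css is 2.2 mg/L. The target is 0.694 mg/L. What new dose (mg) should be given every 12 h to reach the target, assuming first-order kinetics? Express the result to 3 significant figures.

With linear kinetics, Css is proportional to dose rate (D/τ) at fixed clearance.
D₂ = D₁ × (Css,target / Css,current) = 1370 × 0.694/2.2 = 432.2 mg

432 mg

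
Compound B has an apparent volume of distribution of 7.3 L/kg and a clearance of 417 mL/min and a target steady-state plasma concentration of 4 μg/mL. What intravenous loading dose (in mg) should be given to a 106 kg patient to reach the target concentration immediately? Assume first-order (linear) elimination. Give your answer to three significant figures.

Vd(total) = 106 kg × 7.3 L/kg = 773.8 L
LD = Vd × C = 773.8 × 4.000 = 3095 mg

3100 mg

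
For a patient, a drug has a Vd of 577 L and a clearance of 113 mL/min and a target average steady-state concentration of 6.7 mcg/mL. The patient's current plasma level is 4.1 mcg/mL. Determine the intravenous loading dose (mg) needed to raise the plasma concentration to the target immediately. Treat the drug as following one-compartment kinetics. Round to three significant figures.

Concentration deficit ΔC = 6.7 − 4.1 = 2.600 mg/L
LD = Vd × ΔC = 577.0 × 2.600 = 1500 mg

1500 mg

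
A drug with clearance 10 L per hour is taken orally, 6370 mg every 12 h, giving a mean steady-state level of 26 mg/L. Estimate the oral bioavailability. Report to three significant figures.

F·D/τ = CL·Css at steady state → F = CL·Css·τ / D.
F = 10 × 26 × 12 / 6370 = 0.490

0.490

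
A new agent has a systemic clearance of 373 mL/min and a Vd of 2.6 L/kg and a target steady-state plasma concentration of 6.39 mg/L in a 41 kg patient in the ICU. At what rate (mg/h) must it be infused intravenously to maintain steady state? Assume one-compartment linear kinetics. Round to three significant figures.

143 mg/h

CL = 373 mL/min = 373 × 0.06 = 22.38 L/h
Infusion rate = CL · Css = 22.38 L/h × 6.39 mg/L = 143.0 mg/h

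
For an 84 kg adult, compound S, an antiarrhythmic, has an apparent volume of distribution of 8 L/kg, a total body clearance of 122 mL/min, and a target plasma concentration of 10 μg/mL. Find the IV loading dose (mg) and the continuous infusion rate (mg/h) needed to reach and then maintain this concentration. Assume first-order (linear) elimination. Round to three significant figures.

(a) 6720 mg; (b) 73.2 mg/h

Vd = 8 L/kg × 84 kg = 672.0 L
Loading dose = Vd × C = 672.0 × 10 = 6720 mg
CL = 122 mL/min = 122 × 0.06 = 7.320 L/h
Infusion rate = 7.320 L/h × 10 mg/L = 73.20 mg/h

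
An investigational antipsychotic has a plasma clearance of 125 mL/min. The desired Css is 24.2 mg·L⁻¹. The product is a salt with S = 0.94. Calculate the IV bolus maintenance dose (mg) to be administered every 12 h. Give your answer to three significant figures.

2320 mg

Convert clearance: 125 mL/min × 60 min/h ÷ 1000 mL/L = 7.500 L/h
D = CL × Css × τ / S = 7.500 × 24.2 × 12 / 0.94 = 2317 mg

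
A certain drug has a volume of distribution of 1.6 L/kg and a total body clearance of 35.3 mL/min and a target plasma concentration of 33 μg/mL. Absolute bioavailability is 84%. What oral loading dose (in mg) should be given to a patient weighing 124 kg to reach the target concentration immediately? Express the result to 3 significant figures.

7790 mg

Total Vd = 1.6 × 124 = 198.4 L
The loading dose fills Vd to the target concentration.
LD = Vd × C / F = 198.4 × 33.00 / 0.84 = 7794 mg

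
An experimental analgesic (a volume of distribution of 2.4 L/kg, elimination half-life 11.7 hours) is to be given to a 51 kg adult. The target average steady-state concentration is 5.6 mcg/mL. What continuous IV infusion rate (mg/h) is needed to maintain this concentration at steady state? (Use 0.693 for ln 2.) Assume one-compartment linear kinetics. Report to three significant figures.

40.6 mg/h

Vd = 2.4 L/kg × 51 kg = 122.4 L
k = 0.693/11.7 = 0.05923 h⁻¹, so CL = k·Vd = 0.05923 × 122.4 = 7.250 L/h
Infusion rate = CL × Css = 7.250 × 5.6 = 40.60 mg/h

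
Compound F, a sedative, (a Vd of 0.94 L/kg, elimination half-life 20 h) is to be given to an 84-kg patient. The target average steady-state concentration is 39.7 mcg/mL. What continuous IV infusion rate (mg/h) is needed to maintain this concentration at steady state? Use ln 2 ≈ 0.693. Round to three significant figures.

109 mg/h

Vd(total) = 84 kg × 0.94 L/kg = 78.96 L
CL = ln 2 · Vd / t½ = 0.693 × 78.96 / 20 = 2.736 L/h
Infusion rate = CL × Css = 2.736 × 39.7 = 108.6 mg/h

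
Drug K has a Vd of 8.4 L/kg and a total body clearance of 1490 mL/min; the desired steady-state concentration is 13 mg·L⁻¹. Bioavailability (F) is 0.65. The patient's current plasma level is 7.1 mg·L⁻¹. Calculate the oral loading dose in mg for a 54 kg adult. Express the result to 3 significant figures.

4120 mg

Total Vd = 8.4 × 54 = 453.6 L
Concentration deficit ΔC = 13 − 7.1 = 5.900 mg/L
LD = Vd × ΔC / F = 453.6 × 5.900 / 0.65 = 4117 mg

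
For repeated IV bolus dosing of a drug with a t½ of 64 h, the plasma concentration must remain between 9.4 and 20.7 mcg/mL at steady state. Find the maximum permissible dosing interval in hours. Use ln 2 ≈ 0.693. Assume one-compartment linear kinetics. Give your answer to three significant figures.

k = 0.693 / t½ = 0.693 / 64 = 0.01083 h⁻¹
Between IV bolus doses, concentration decays as C = C₀·e^(−kτ), so C_peak/C_trough = e^(kτ).
τ_max = ln(C_peak/C_trough) / k = ln(20.7/9.4) / 0.01083 = 0.7894 / 0.01083 = 72.89 h

72.9 h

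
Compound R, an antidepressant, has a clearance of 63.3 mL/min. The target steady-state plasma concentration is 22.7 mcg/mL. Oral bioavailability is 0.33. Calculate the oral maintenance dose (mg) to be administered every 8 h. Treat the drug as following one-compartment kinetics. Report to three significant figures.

CL = 63.3 mL/min = 63.3 × 0.06 = 3.798 L/h
D = CL × Css × τ / F = 3.798 × 22.7 × 8 / 0.33 = 2090 mg

2090 mg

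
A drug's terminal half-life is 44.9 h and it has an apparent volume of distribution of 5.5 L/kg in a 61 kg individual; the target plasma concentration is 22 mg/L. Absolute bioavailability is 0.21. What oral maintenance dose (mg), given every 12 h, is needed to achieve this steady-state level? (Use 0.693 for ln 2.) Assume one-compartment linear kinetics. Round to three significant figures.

6510 mg

Vd = 5.5 L/kg × 61 kg = 335.5 L
k = 0.693/44.9 = 0.01543 h⁻¹, so CL = k·Vd = 0.01543 × 335.5 = 5.177 L/h
D = CL × Css × τ / F = 5.177 × 22 × 12 / 0.21 = 6508 mg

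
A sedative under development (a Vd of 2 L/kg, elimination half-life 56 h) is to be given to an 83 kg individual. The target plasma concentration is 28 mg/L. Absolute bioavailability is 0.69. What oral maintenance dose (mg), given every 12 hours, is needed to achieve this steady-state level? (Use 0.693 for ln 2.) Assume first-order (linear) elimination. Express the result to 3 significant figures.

1000 mg

Vd(total) = 83 kg × 2 L/kg = 166.0 L
k = 0.693/56 = 0.01238 h⁻¹, so CL = k·Vd = 0.01238 × 166.0 = 2.055 L/h
D = CL × Css × τ / F = 2.055 × 28 × 12 / 0.69 = 1001 mg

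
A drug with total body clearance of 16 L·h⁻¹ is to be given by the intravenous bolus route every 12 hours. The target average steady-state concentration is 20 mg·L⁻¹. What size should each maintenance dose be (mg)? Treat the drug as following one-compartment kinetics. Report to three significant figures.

3840 mg

At steady state, dose per interval replaces the amount cleared in that interval: D/τ = CL·Css.
D = CL × Css × τ = 16.00 × 20 × 12 = 3840 mg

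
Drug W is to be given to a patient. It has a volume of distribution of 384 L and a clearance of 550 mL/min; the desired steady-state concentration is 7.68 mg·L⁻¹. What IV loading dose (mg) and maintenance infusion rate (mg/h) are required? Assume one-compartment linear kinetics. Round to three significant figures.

LD = Vd · C_target = 384.0 × 7.68 = 2949 mg
CL = 550 mL/min = 550 × 0.06 = 33.00 L/h
Maintenance: replace elimination → rate = CL × Css = 33.00 × 7.68 = 253.4 mg/h

(a) 2950 mg; (b) 253 mg/h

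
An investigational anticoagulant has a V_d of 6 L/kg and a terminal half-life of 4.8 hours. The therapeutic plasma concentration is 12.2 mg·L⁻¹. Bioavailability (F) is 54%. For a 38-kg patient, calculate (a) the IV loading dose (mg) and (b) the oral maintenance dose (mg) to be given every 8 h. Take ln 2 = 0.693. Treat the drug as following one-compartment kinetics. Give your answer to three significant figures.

Total Vd = 6 × 38 = 228.0 L
LD = Vd × C = 228.0 × 12.2 = 2782 mg
CL = 0.693 × Vd / t½ = 0.693 × 228.0 / 4.8 = 32.92 L/h
D = CL × Css × τ / F = 32.92 × 12.2 × 8 / 0.54 = 5950 mg

(a) 2780 mg; (b) 5950 mg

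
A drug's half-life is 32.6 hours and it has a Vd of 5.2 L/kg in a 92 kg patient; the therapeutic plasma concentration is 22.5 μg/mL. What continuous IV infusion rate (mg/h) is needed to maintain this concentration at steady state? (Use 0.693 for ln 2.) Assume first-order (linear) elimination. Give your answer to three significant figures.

Vd(total) = 92 kg × 5.2 L/kg = 478.4 L
CL = 0.693 × Vd / t½ = 0.693 × 478.4 / 32.6 = 10.17 L/h
Infusion rate = CL × Css = 10.17 × 22.5 = 228.8 mg/h

229 mg/h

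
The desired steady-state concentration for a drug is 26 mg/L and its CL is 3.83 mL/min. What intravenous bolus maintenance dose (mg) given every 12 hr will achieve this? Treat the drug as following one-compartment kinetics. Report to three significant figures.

CL = 3.83 mL/min × 60/1000 = 0.2298 L/h
D = CL × Css × τ = 0.2298 × 26 × 12 = 71.70 mg

71.7 mg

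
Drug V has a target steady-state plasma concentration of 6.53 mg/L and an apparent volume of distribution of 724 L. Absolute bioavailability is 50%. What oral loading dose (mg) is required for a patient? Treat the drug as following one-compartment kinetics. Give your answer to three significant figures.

LD = Vd × C / F = 724.0 × 6.530 / 0.5 = 9455 mg

9460 mg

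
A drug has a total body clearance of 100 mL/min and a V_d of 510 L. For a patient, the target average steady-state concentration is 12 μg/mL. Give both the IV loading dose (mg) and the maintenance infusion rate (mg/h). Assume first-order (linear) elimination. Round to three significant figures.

(a) 6120 mg; (b) 72.0 mg/h

Loading dose = Vd × C = 510.0 × 12 = 6120 mg
CL = 100 mL/min = 100 × 0.06 = 6.000 L/h
Infusion rate = 6.000 L/h × 12 mg/L = 72.00 mg/h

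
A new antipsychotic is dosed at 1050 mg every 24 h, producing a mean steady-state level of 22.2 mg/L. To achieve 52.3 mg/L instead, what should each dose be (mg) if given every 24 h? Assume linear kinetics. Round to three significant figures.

2470 mg

With linear kinetics, Css is proportional to dose rate (D/τ) at fixed clearance.
D₂ = D₁ × (Css,target / Css,current) = 1050 × 52.3/22.2 = 2474 mg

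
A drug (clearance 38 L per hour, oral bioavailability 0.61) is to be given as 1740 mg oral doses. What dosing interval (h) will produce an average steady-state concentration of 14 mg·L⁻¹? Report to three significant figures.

F·D/τ = CL·Css → τ = F·D / (CL·Css).
τ = 0.61 × 1740 / (38 × 14) = 1.995 h

2.00 h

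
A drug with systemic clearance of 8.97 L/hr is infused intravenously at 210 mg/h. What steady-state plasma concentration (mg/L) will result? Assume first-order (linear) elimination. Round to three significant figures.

Css = rate / CL = 210 / 8.970 = 23.41 mg/L

23.4 mg/L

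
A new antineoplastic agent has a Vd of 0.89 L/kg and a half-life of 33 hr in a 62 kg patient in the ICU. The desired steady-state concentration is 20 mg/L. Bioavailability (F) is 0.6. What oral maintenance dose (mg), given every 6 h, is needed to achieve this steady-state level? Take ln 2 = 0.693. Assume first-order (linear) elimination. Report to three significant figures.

Vd = 0.89 L/kg × 62 kg = 55.18 L
CL = ln 2 · Vd / t½ = 0.693 × 55.18 / 33 = 1.159 L/h
D = CL × Css × τ / F = 1.159 × 20 × 6 / 0.6 = 231.8 mg

232 mg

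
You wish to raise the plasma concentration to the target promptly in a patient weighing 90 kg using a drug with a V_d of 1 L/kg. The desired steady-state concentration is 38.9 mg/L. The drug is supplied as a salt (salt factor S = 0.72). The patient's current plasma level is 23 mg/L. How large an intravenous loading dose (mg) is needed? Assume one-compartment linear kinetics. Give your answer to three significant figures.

Vd = 1 L/kg × 90 kg = 90.00 L
The loading dose fills Vd to the target concentration.
Concentration deficit ΔC = 38.9 − 23 = 15.90 mg/L
LD = Vd × ΔC / S = 90.00 × 15.90 / 0.72 = 1988 mg

1990 mg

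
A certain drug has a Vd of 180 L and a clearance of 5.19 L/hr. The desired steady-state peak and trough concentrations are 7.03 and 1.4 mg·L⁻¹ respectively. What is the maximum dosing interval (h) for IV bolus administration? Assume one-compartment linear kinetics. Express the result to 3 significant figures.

k = CL / Vd = 5.190 / 180.0 = 0.02883 h⁻¹
Between IV bolus doses, concentration decays as C = C₀·e^(−kτ), so C_peak/C_trough = e^(kτ).
τ_max = ln(C_peak/C_trough) / k = ln(7.03/1.4) / 0.02883 = 1.614 / 0.02883 = 55.98 h

56.0 h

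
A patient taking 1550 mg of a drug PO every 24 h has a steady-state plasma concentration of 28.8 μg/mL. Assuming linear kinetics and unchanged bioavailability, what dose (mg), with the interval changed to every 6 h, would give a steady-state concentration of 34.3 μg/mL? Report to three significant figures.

With linear kinetics, Css is proportional to dose rate (D/τ) at fixed clearance.
D₂ = D₁ × (Css,target / Css,current) × (τ₂/τ₁) = 1550 × (34.3/28.8) × (6/24) = 461.5 mg

462 mg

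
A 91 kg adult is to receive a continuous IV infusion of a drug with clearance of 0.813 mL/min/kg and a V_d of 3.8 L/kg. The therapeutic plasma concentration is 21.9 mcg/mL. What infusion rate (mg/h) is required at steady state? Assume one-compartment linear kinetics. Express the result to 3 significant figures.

97.2 mg/h

CL = 0.813 mL/min/kg × 91 kg = 73.98 mL/min = 73.98 × 60/1000 = 4.439 L/h
R₀ = 4.439 × 21.9 = 97.21 mg/h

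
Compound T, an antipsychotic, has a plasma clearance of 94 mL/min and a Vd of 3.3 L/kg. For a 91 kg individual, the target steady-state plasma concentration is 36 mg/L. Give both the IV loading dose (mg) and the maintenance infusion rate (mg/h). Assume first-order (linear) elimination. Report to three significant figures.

Vd = 3.3 L/kg × 91 kg = 300.3 L
Loading dose = Vd × C = 300.3 × 36 = 10810 mg
CL = 94 mL/min = 94 × 0.06 = 5.640 L/h
Maintenance infusion rate = CL × Css = 5.640 × 36 = 203.0 mg/h

(a) 10800 mg; (b) 203 mg/h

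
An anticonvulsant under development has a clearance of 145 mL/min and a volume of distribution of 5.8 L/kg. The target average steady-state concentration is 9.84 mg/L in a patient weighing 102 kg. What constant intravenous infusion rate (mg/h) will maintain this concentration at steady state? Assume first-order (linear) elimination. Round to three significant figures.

85.6 mg/h

CL = 145 mL/min = 145 × 0.06 = 8.700 L/h
Vd does not affect the maintenance rate; only clearance governs steady-state input.
Rate = CL × Css = 8.700 × 9.84 = 85.61 mg/h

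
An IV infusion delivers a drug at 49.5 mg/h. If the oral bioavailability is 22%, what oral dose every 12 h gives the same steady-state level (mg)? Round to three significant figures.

2700 mg

To maintain the same Css, the systemic dosing rate must be unchanged: F·D/τ = infusion rate.
D = rate × τ / F = 49.5 × 12 / 0.22 = 2700 mg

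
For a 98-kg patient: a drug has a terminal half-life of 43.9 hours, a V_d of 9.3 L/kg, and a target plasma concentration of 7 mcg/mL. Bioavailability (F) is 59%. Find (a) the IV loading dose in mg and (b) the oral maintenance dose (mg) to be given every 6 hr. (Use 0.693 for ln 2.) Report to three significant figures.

(a) 6380 mg; (b) 1020 mg

Vd = 9.3 L/kg × 98 kg = 911.4 L
LD = Vd × C = 911.4 × 7 = 6380 mg
CL = 0.693 × Vd / t½ = 0.693 × 911.4 / 43.9 = 14.39 L/h
D = CL × Css × τ / F = 14.39 × 7 × 6 / 0.59 = 1024 mg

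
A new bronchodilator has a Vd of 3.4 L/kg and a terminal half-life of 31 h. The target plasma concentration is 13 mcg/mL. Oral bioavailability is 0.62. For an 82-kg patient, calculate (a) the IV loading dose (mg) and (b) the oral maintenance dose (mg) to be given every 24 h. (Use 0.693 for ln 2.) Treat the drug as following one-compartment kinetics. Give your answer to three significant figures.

(a) 3620 mg; (b) 3140 mg

Vd(total) = 82 kg × 3.4 L/kg = 278.8 L
LD = Vd × C = 278.8 × 13 = 3624 mg
CL = 0.693 × Vd / t½ = 0.693 × 278.8 / 31 = 6.233 L/h
D = CL × Css × τ / F = 6.233 × 13 × 24 / 0.62 = 3137 mg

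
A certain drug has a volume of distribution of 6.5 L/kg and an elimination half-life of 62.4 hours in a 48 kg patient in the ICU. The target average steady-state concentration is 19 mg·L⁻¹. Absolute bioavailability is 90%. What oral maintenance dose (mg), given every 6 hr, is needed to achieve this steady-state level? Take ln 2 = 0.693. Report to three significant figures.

439 mg

Vd = 6.5 L/kg × 48 kg = 312.0 L
k = 0.693/62.4 = 0.01111 h⁻¹, so CL = k·Vd = 0.01111 × 312.0 = 3.466 L/h
D = CL × Css × τ / F = 3.466 × 19 × 6 / 0.9 = 439.0 mg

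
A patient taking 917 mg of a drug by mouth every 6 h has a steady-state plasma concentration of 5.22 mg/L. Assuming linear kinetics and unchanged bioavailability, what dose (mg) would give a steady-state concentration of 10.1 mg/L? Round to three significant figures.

1770 mg

For first-order elimination, Css ∝ F·D/(CL·τ); F and CL are unchanged, so Css ∝ D/τ.
D₂ = D₁ × (Css,target / Css,current) = 917 × 10.1/5.22 = 1774 mg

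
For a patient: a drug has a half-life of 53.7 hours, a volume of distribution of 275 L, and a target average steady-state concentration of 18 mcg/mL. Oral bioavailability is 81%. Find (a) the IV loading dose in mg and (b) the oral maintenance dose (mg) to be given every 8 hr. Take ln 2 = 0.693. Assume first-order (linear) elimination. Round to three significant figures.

LD = Vd × C = 275.0 × 18 = 4950 mg
CL = 0.693 × Vd / t½ = 0.693 × 275.0 / 53.7 = 3.549 L/h
D = CL × Css × τ / F = 3.549 × 18 × 8 / 0.81 = 630.9 mg

(a) 4950 mg; (b) 631 mg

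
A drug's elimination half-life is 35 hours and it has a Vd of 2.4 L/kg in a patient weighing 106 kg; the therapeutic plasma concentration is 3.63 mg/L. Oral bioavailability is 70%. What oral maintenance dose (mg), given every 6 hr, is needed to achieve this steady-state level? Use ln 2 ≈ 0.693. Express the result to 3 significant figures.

157 mg

Total Vd = 2.4 × 106 = 254.4 L
k = 0.693/35 = 0.01980 h⁻¹, so CL = k·Vd = 0.01980 × 254.4 = 5.037 L/h
D = CL × Css × τ / F = 5.037 × 3.63 × 6 / 0.7 = 156.7 mg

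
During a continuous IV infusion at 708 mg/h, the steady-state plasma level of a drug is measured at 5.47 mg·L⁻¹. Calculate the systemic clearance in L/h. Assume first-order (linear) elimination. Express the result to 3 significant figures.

At steady state, infusion rate = CL × Css, so CL = rate / Css.
CL = 708 / 5.47 = 129.4 L/h

129 L/h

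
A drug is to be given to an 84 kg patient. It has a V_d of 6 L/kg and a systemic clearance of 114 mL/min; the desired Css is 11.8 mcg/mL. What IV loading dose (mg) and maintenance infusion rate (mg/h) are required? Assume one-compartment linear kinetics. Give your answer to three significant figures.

Vd(total) = 84 kg × 6 L/kg = 504.0 L
Loading: fill Vd to C_target → 504.0 L × 11.8 mg/L = 5947 mg
CL = 114 mL/min = 114 × 0.06 = 6.840 L/h
Maintenance: replace elimination → rate = CL × Css = 6.840 × 11.8 = 80.71 mg/h

(a) 5950 mg; (b) 80.7 mg/h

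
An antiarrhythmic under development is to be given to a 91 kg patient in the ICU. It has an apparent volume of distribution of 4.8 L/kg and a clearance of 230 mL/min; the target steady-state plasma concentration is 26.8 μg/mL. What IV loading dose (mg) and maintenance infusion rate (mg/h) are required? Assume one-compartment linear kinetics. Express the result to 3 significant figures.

(a) 11700 mg; (b) 370 mg/h

Vd(total) = 91 kg × 4.8 L/kg = 436.8 L
Loading: fill Vd to C_target → 436.8 L × 26.8 mg/L = 11710 mg
CL = 230 mL/min = 230 × 0.06 = 13.80 L/h
Infusion rate = 13.80 L/h × 26.8 mg/L = 369.8 mg/h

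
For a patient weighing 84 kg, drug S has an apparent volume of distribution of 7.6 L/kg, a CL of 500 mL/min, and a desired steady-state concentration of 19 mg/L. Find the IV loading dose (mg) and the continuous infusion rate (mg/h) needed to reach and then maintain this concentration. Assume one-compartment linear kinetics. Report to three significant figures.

Vd(total) = 84 kg × 7.6 L/kg = 638.4 L
Loading: fill Vd to C_target → 638.4 L × 19 mg/L = 12130 mg
CL = 500 mL/min × 60/1000 = 30.00 L/h
Maintenance infusion rate = CL × Css = 30.00 × 19 = 570.0 mg/h

(a) 12100 mg; (b) 570 mg/h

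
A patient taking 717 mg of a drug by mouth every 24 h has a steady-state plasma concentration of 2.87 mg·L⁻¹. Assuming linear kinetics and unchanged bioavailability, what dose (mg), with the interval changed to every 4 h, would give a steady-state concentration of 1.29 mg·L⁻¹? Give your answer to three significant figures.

With linear kinetics, Css is proportional to dose rate (D/τ) at fixed clearance.
D₂ = D₁ × (Css,target / Css,current) × (τ₂/τ₁) = 717 × (1.29/2.87) × (4/24) = 53.71 mg

53.7 mg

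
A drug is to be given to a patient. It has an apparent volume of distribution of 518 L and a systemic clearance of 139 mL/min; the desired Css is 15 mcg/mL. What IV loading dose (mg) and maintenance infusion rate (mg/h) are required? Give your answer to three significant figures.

LD = Vd · C_target = 518.0 × 15 = 7770 mg
CL = 139 mL/min = 139 × 0.06 = 8.340 L/h
Maintenance: replace elimination → rate = CL × Css = 8.340 × 15 = 125.1 mg/h

(a) 7770 mg; (b) 125 mg/h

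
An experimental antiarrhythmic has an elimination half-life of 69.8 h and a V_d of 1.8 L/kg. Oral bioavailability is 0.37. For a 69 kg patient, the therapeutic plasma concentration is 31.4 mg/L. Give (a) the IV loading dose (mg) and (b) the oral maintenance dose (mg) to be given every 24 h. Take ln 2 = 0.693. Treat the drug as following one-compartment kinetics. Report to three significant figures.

(a) 3900 mg; (b) 2510 mg

Total Vd = 1.8 × 69 = 124.2 L
LD = Vd × C = 124.2 × 31.4 = 3900 mg
CL = 0.693 × Vd / t½ = 0.693 × 124.2 / 69.8 = 1.233 L/h
D = CL × Css × τ / F = 1.233 × 31.4 × 24 / 0.37 = 2511 mg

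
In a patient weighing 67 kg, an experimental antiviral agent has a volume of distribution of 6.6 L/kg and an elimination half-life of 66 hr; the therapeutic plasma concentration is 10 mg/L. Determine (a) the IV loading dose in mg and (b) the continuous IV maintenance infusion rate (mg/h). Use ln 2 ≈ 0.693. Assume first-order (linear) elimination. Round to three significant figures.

Vd(total) = 67 kg × 6.6 L/kg = 442.2 L
LD = Vd × C = 442.2 × 10 = 4422 mg
CL = 0.693 × Vd / t½ = 0.693 × 442.2 / 66 = 4.643 L/h
Infusion rate = CL × Css = 4.643 × 10 = 46.43 mg/h

(a) 4420 mg; (b) 46.4 mg/h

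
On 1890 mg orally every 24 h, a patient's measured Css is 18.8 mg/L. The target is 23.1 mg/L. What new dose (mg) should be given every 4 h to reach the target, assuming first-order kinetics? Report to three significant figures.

387 mg

With linear kinetics, Css is proportional to dose rate (D/τ) at fixed clearance.
D₂ = D₁ × (Css,target / Css,current) × (τ₂/τ₁) = 1890 × (23.1/18.8) × (4/24) = 387.0 mg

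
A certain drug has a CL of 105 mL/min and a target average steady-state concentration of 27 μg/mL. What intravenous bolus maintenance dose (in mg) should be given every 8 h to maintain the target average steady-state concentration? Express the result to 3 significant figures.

CL = 105 mL/min = 105 × 0.06 = 6.300 L/h
At steady state, dose per interval replaces the amount cleared in that interval: D/τ = CL·Css.
D = CL × Css × τ = 6.300 × 27 × 8 = 1361 mg

1360 mg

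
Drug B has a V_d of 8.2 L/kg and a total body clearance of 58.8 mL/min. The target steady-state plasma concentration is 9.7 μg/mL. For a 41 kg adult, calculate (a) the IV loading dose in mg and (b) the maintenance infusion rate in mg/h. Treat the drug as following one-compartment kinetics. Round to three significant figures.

Vd(total) = 41 kg × 8.2 L/kg = 336.2 L
Loading: fill Vd to C_target → 336.2 L × 9.7 mg/L = 3261 mg
CL = 58.8 mL/min = 58.8 × 0.06 = 3.528 L/h
Maintenance infusion rate = CL × Css = 3.528 × 9.7 = 34.22 mg/h

(a) 3260 mg; (b) 34.2 mg/h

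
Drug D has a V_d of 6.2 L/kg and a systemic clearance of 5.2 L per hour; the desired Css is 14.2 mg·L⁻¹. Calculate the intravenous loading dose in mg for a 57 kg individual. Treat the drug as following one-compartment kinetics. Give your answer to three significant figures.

5020 mg

Total Vd = 6.2 × 57 = 353.4 L
LD is governed by Vd — clearance does not enter the loading-dose calculation.
LD = Vd × C = 353.4 × 14.20 = 5018 mg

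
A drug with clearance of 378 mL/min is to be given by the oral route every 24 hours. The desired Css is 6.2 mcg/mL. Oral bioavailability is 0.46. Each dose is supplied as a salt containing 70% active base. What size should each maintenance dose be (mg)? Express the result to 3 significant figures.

CL = 378 mL/min × 60/1000 = 22.68 L/h
D = CL × Css × τ / F / S = 22.68 × 6.2 × 24 / 0.46 / 0.7 = 10480 mg

10500 mg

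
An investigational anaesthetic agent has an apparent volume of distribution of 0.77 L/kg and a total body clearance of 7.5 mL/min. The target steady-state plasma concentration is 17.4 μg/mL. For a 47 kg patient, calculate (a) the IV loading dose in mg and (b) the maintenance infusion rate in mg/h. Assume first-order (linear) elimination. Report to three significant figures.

(a) 630 mg; (b) 7.83 mg/h

Vd = 0.77 L/kg × 47 kg = 36.19 L
Loading dose = Vd × C = 36.19 × 17.4 = 629.7 mg
Convert clearance: 7.5 mL/min × 60 min/h ÷ 1000 mL/L = 0.4500 L/h
Maintenance: replace elimination → rate = CL × Css = 0.4500 × 17.4 = 7.830 mg/h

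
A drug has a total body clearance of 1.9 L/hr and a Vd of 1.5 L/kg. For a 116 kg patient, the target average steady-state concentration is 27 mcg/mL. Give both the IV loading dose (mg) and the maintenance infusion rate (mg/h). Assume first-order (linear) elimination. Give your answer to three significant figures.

Vd(total) = 116 kg × 1.5 L/kg = 174.0 L
LD = Vd · C_target = 174.0 × 27 = 4698 mg
Maintenance: replace elimination → rate = CL × Css = 1.900 × 27 = 51.30 mg/h

(a) 4700 mg; (b) 51.3 mg/h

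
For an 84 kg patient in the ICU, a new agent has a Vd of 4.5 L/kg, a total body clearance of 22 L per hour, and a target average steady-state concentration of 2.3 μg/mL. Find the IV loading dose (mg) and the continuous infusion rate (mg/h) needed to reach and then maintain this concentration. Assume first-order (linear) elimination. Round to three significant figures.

Vd = 4.5 L/kg × 84 kg = 378.0 L
Loading: fill Vd to C_target → 378.0 L × 2.3 mg/L = 869.4 mg
Maintenance: replace elimination → rate = CL × Css = 22.00 × 2.3 = 50.60 mg/h

(a) 869 mg; (b) 50.6 mg/h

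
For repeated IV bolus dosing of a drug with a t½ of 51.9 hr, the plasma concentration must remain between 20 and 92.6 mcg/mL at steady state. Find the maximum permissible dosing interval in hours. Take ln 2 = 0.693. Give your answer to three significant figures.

k = 0.693 / t½ = 0.693 / 51.9 = 0.01335 h⁻¹
Between IV bolus doses, concentration decays as C = C₀·e^(−kτ), so C_peak/C_trough = e^(kτ).
τ_max = ln(C_peak/C_trough) / k = ln(92.6/20) / 0.01335 = 1.533 / 0.01335 = 114.8 h

115 h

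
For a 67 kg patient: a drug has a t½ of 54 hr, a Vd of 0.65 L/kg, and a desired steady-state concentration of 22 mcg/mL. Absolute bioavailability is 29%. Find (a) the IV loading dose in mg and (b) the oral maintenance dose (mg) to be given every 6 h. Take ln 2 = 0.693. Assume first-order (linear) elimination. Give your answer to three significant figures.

Vd = 0.65 L/kg × 67 kg = 43.55 L
LD = Vd × C = 43.55 × 22 = 958.1 mg
CL = 0.693 × Vd / t½ = 0.693 × 43.55 / 54 = 0.5589 L/h
D = CL × Css × τ / F = 0.5589 × 22 × 6 / 0.29 = 254.4 mg

(a) 958 mg; (b) 254 mg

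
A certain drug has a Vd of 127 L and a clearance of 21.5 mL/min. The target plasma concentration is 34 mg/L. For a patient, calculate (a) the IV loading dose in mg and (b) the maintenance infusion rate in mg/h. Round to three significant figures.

Loading: fill Vd to C_target → 127.0 L × 34 mg/L = 4318 mg
CL = 21.5 mL/min × 60/1000 = 1.290 L/h
Maintenance infusion rate = CL × Css = 1.290 × 34 = 43.86 mg/h

(a) 4320 mg; (b) 43.9 mg/h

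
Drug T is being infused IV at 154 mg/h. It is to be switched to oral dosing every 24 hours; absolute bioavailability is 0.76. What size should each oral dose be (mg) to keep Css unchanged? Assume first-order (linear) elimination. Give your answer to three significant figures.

To maintain the same Css, the systemic dosing rate must be unchanged: F·D/τ = infusion rate.
D = rate × τ / F = 154 × 24 / 0.76 = 4863 mg

4860 mg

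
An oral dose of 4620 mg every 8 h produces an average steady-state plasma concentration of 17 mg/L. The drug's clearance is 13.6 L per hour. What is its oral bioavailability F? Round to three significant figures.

F·D/τ = CL·Css at steady state → F = CL·Css·τ / D.
F = 13.6 × 17 × 8 / 4620 = 0.400

0.400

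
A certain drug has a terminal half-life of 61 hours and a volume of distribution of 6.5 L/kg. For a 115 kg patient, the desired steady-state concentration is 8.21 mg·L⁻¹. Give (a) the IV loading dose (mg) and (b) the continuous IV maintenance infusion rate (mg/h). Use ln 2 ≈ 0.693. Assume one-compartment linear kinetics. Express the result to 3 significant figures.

Vd = 6.5 L/kg × 115 kg = 747.5 L
LD = Vd × C = 747.5 × 8.21 = 6137 mg
CL = 0.693 × Vd / t½ = 0.693 × 747.5 / 61 = 8.492 L/h
Infusion rate = CL × Css = 8.492 × 8.21 = 69.72 mg/h

(a) 6140 mg; (b) 69.7 mg/h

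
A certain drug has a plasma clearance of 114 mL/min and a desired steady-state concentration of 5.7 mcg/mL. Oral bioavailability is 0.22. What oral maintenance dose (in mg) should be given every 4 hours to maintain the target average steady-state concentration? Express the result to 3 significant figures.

709 mg

CL = 114 mL/min × 60/1000 = 6.840 L/h
At steady state, dose per interval replaces the amount cleared in that interval: F·D/τ = CL·Css.
D = CL × Css × τ / F = 6.840 × 5.7 × 4 / 0.22 = 708.9 mg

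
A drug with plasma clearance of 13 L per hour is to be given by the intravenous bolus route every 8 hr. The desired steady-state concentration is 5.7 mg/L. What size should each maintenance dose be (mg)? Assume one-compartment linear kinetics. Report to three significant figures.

593 mg

D = CL × Css × τ = 13.00 × 5.7 × 8 = 592.8 mg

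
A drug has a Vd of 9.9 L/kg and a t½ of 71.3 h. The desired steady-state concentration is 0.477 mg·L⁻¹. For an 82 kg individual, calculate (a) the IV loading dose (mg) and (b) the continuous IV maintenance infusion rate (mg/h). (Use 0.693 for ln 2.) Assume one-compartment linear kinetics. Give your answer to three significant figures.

(a) 387 mg; (b) 3.76 mg/h

Vd(total) = 82 kg × 9.9 L/kg = 811.8 L
LD = Vd × C = 811.8 × 0.477 = 387.2 mg
CL = 0.693 × Vd / t½ = 0.693 × 811.8 / 71.3 = 7.890 L/h
Infusion rate = CL × Css = 7.890 × 0.477 = 3.764 mg/h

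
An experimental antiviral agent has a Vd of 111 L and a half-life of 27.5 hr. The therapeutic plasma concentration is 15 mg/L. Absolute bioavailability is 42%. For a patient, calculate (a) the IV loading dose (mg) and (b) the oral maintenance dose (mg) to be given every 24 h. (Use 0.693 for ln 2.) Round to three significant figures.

(a) 1670 mg; (b) 2400 mg

LD = Vd × C = 111.0 × 15 = 1665 mg
CL = 0.693 × Vd / t½ = 0.693 × 111.0 / 27.5 = 2.797 L/h
D = CL × Css × τ / F = 2.797 × 15 × 24 / 0.42 = 2397 mg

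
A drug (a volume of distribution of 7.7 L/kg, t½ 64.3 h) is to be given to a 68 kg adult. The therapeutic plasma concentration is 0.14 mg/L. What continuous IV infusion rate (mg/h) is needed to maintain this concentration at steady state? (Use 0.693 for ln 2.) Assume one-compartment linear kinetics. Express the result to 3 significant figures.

0.790 mg/h

Total Vd = 7.7 × 68 = 523.6 L
CL = 0.693 × Vd / t½ = 0.693 × 523.6 / 64.3 = 5.643 L/h
Infusion rate = CL × Css = 5.643 × 0.14 = 0.7900 mg/h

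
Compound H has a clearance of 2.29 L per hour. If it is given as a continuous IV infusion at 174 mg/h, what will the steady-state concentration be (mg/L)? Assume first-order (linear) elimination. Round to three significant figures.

Css = rate / CL = 174 / 2.290 = 75.98 mg/L

76.0 mg/L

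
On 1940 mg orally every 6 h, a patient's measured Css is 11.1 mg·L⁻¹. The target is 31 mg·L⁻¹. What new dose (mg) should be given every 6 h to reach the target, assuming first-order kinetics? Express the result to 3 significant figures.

5420 mg

With linear kinetics, Css is proportional to dose rate (D/τ) at fixed clearance.
D₂ = D₁ × (Css,target / Css,current) = 1940 × 31/11.1 = 5418 mg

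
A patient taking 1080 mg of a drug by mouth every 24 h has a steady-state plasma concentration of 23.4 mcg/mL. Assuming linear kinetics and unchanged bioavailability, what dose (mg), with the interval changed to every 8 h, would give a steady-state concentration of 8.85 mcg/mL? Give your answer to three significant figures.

136 mg

With linear kinetics, Css is proportional to dose rate (D/τ) at fixed clearance.
D₂ = D₁ × (Css,target / Css,current) × (τ₂/τ₁) = 1080 × (8.85/23.4) × (8/24) = 136.2 mg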